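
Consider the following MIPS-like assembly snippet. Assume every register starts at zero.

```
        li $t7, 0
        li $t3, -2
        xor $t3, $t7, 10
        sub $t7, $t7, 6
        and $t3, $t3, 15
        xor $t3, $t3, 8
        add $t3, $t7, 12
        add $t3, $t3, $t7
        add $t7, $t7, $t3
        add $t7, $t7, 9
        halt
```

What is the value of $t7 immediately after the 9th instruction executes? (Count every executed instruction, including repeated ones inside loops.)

-6

after li $t7, 0: $t7=0
after li $t3, -2: $t3=-2
after xor $t3, $t7, 10: $t3=0^10=10
after sub $t7, $t7, 6: $t7=0-6=-6
after and $t3, $t3, 15: $t3=10&15=10
after xor $t3, $t3, 8: $t3=10^8=2
after add $t3, $t7, 12: $t3=(-6)+12=6
after add $t3, $t3, $t7: $t3=6+(-6)=0
after add $t7, $t7, $t3: $t7=(-6)+0=-6
After step 9: $t7 = -6.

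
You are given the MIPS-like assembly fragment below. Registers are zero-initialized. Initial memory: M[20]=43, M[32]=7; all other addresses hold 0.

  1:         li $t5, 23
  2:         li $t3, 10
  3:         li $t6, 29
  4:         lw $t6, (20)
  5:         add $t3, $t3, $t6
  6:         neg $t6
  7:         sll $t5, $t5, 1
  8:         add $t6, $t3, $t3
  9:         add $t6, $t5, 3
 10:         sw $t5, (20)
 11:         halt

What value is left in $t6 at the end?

after li $t5, 23: $t5=23
after li $t3, 10: $t3=10
after li $t6, 29: $t6=29
after lw $t6, (20): $t6=M[20]=43
after add $t3, $t3, $t6: $t3=10+43=53
after neg $t6: $t6=-(43)=-43
after sll $t5, $t5, 1: $t5=23<<1=46
after add $t6, $t3, $t3: $t6=53+53=106
after add $t6, $t5, 3: $t6=46+3=49
sw $t5, (20) → M[20]=46
halt.

49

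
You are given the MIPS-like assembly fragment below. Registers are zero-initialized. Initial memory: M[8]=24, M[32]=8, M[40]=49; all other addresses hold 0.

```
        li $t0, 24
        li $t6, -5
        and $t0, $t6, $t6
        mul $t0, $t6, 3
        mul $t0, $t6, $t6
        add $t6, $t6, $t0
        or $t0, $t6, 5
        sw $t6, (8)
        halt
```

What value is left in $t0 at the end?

li $t0, 24 → $t0=24
li $t6, -5 → $t6=-5
and $t0, $t6, $t6 → $t0=(-5)&(-5)=-5
mul $t0, $t6, 3 → $t0=(-5)*3=-15
mul $t0, $t6, $t6 → $t0=(-5)*(-5)=25
add $t6, $t6, $t0 → $t6=(-5)+25=20
or $t0, $t6, 5 → $t0=20|5=21
sw $t6, (8) → M[8]=20
halt.

21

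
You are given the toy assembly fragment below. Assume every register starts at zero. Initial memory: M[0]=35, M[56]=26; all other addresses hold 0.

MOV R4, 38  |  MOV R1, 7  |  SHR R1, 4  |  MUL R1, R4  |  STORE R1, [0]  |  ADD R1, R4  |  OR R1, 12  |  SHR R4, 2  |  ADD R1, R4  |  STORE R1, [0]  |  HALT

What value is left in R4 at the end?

after MOV R4, 38: R4=38
after MOV R1, 7: R1=7
after SHR R1, 4: R1=7>>4=0
after MUL R1, R4: R1=0*38=0
STORE R1, [0] → M[0]=0
after ADD R1, R4: R1=0+38=38
after OR R1, 12: R1=38|12=46
after SHR R4, 2: R4=38>>2=9
after ADD R1, R4: R1=46+9=55
STORE R1, [0] → M[0]=55
halt.

9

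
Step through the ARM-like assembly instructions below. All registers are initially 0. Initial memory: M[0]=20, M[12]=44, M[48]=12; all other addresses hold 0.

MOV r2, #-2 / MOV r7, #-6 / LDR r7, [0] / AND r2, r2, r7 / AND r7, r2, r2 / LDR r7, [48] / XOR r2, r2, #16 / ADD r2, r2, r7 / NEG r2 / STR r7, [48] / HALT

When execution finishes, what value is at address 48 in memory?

MOV r2, #-2 → r2=-2
MOV r7, #-6 → r7=-6
LDR r7, [0] → r7=M[0]=20
AND r2, r2, r7 → r2=(-2)&20=20
AND r7, r2, r2 → r7=20&20=20
LDR r7, [48] → r7=M[48]=12
XOR r2, r2, #16 → r2=20^16=4
ADD r2, r2, r7 → r2=4+12=16
NEG r2 → r2=-(16)=-16
STR r7, [48] → M[48]=12
halt.

12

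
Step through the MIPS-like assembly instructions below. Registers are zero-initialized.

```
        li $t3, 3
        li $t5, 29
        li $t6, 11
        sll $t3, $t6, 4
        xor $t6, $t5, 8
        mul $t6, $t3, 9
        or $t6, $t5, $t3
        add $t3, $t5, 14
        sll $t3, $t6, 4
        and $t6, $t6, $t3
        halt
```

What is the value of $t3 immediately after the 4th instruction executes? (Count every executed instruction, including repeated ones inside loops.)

176

after li $t3, 3: $t3=3
after li $t5, 29: $t5=29
after li $t6, 11: $t6=11
after sll $t3, $t6, 4: $t3=11<<4=176
After step 4: $t3 = 176.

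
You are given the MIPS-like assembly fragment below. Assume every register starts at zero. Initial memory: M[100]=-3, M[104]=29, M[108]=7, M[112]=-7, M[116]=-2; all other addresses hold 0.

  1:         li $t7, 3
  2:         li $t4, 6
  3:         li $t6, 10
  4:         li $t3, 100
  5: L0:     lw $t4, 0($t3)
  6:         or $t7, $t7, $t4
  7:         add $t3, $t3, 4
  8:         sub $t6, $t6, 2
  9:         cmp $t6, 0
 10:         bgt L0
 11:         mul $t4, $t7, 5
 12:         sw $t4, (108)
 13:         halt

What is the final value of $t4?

li $t7, 3 → $t7=3
li $t4, 6 → $t4=6
li $t6, 10 → $t6=10
li $t3, 100 → $t3=100
lw $t4, 0($t3) → $t4=M[100]=-3
or $t7, $t7, $t4 → $t7=3|(-3)=-1
add $t3, $t3, 4 → $t3=100+4=104
sub $t6, $t6, 2 → $t6=10-2=8
cmp $t6, 0  (cmp 8,0)
bgt L0: taken
lw $t4, 0($t3) → $t4=M[104]=29
or $t7, $t7, $t4 → $t7=(-1)|29=-1
add $t3, $t3, 4 → $t3=104+4=108
sub $t6, $t6, 2 → $t6=8-2=6
cmp $t6, 0  (cmp 6,0)
bgt L0: taken
lw $t4, 0($t3) → $t4=M[108]=7
or $t7, $t7, $t4 → $t7=(-1)|7=-1
add $t3, $t3, 4 → $t3=108+4=112
sub $t6, $t6, 2 → $t6=6-2=4
cmp $t6, 0  (cmp 4,0)
bgt L0: taken
lw $t4, 0($t3) → $t4=M[112]=-7
or $t7, $t7, $t4 → $t7=(-1)|(-7)=-1
add $t3, $t3, 4 → $t3=112+4=116
sub $t6, $t6, 2 → $t6=4-2=2
cmp $t6, 0  (cmp 2,0)
bgt L0: taken
lw $t4, 0($t3) → $t4=M[116]=-2
or $t7, $t7, $t4 → $t7=(-1)|(-2)=-1
add $t3, $t3, 4 → $t3=116+4=120
sub $t6, $t6, 2 → $t6=2-2=0
cmp $t6, 0  (cmp 0,0)
bgt L0: not taken
mul $t4, $t7, 5 → $t4=(-1)*5=-5
sw $t4, (108) → M[108]=-5
halt.

-5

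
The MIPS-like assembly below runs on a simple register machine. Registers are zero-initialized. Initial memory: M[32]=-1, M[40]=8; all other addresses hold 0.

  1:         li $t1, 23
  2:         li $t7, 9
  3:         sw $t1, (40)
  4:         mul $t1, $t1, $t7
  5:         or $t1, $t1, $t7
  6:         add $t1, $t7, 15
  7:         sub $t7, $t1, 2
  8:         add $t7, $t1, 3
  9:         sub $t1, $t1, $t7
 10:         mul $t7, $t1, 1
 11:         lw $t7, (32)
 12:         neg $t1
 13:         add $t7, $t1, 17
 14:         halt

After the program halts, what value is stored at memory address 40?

23

li $t1, 23 → $t1=23
li $t7, 9 → $t7=9
sw $t1, (40) → M[40]=23
mul $t1, $t1, $t7 → $t1=23*9=207
or $t1, $t1, $t7 → $t1=207|9=207
add $t1, $t7, 15 → $t1=9+15=24
sub $t7, $t1, 2 → $t7=24-2=22
add $t7, $t1, 3 → $t7=24+3=27
sub $t1, $t1, $t7 → $t1=24-27=-3
mul $t7, $t1, 1 → $t7=(-3)*1=-3
lw $t7, (32) → $t7=M[32]=-1
neg $t1 → $t1=-(-3)=3
add $t7, $t1, 17 → $t7=3+17=20
halt.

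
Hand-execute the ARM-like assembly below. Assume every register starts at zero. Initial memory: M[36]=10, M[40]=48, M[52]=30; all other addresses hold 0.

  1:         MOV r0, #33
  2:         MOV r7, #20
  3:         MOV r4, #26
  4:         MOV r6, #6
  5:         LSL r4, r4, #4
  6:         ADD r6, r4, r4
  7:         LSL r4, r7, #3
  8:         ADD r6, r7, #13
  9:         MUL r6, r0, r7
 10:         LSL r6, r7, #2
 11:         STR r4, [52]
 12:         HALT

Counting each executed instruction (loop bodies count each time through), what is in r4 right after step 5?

r0=33
r7=20
r4=26
r6=6
r4=26<<4=416
After step 5: r4 = 416.

416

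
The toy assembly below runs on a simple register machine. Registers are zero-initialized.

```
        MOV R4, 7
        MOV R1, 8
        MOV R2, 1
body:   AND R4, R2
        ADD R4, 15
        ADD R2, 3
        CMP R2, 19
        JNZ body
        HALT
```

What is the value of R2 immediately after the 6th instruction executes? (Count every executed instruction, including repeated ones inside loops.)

MOV R4, 7 → R4=7
MOV R1, 8 → R1=8
MOV R2, 1 → R2=1
AND R4, R2 → R4=7&1=1
ADD R4, 15 → R4=1+15=16
ADD R2, 3 → R2=1+3=4
After step 6: R2 = 4.

4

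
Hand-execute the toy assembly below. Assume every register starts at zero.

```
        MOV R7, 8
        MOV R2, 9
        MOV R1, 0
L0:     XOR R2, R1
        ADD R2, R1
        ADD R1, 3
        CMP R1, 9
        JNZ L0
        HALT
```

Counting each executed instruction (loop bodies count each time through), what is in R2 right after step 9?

10

MOV R7, 8 → R7=8
MOV R2, 9 → R2=9
MOV R1, 0 → R1=0
XOR R2, R1 → R2=9^0=9
ADD R2, R1 → R2=9+0=9
ADD R1, 3 → R1=0+3=3
CMP R1, 9  (cmp 3,9)
JNZ L0: taken
XOR R2, R1 → R2=9^3=10
After step 9: R2 = 10.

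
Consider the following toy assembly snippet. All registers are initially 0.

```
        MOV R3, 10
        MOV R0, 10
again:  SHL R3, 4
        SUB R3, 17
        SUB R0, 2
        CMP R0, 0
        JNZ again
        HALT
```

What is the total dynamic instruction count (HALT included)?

28

MOV R3, 10 → R3=10
MOV R0, 10 → R0=10
SHL R3, 4 → R3=10<<4=160
SUB R3, 17 → R3=160-17=143
SUB R0, 2 → R0=10-2=8
CMP R0, 0  (cmp 8,0)
JNZ again: taken
SHL R3, 4 → R3=143<<4=2288
SUB R3, 17 → R3=2288-17=2271
SUB R0, 2 → R0=8-2=6
CMP R0, 0  (cmp 6,0)
JNZ again: taken
SHL R3, 4 → R3=2271<<4=36336
SUB R3, 17 → R3=36336-17=36319
SUB R0, 2 → R0=6-2=4
CMP R0, 0  (cmp 4,0)
JNZ again: taken
SHL R3, 4 → R3=36319<<4=581104
SUB R3, 17 → R3=581104-17=581087
SUB R0, 2 → R0=4-2=2
CMP R0, 0  (cmp 2,0)
JNZ again: taken
SHL R3, 4 → R3=581087<<4=9297392
SUB R3, 17 → R3=9297392-17=9297375
SUB R0, 2 → R0=2-2=0
CMP R0, 0  (cmp 0,0)
JNZ again: not taken
halt.
Total executed instructions: 28.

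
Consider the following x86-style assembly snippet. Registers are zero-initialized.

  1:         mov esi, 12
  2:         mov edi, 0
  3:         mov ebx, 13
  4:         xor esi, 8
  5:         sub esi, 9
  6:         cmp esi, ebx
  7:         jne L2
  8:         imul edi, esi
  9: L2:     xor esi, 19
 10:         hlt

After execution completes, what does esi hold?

-24

esi=12
edi=0
ebx=13
esi=12^8=4
esi=4-9=-5
cmp esi, ebx  (cmp -5,13)
jne L2: taken
esi=(-5)^19=-24
halt.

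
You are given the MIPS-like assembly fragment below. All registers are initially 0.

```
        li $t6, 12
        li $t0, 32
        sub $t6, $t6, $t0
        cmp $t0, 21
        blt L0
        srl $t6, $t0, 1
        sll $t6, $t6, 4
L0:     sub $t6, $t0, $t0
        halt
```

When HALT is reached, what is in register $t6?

0

li $t6, 12 → $t6=12
li $t0, 32 → $t0=32
sub $t6, $t6, $t0 → $t6=12-32=-20
cmp $t0, 21  (cmp 32,21)
blt L0: not taken
srl $t6, $t0, 1 → $t6=32>>1=16
sll $t6, $t6, 4 → $t6=16<<4=256
sub $t6, $t0, $t0 → $t6=32-32=0
halt.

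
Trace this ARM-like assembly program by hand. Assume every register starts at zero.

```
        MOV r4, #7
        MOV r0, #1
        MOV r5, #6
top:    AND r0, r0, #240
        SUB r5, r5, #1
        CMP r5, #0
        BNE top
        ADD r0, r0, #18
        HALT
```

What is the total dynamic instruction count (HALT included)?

29

r4=7
r0=1
r5=6
r0=1&240=0
r5=6-1=5
CMP r5, #0  (cmp 5,0)
BNE top: taken
r0=0&240=0
r5=5-1=4
CMP r5, #0  (cmp 4,0)
BNE top: taken
r0=0&240=0
r5=4-1=3
CMP r5, #0  (cmp 3,0)
BNE top: taken
r0=0&240=0
r5=3-1=2
CMP r5, #0  (cmp 2,0)
BNE top: taken
r0=0&240=0
r5=2-1=1
CMP r5, #0  (cmp 1,0)
BNE top: taken
r0=0&240=0
r5=1-1=0
CMP r5, #0  (cmp 0,0)
BNE top: not taken
r0=0+18=18
halt.
Total executed instructions: 29.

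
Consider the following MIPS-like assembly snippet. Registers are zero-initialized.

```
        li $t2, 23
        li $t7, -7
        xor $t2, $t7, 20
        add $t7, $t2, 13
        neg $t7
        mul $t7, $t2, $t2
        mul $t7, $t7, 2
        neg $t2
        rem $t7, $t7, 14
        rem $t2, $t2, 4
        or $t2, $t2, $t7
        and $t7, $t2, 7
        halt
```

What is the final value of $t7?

li $t2, 23 → $t2=23
li $t7, -7 → $t7=-7
xor $t2, $t7, 20 → $t2=(-7)^20=-19
add $t7, $t2, 13 → $t7=(-19)+13=-6
neg $t7 → $t7=-(-6)=6
mul $t7, $t2, $t2 → $t7=(-19)*(-19)=361
mul $t7, $t7, 2 → $t7=361*2=722
neg $t2 → $t2=-(-19)=19
rem $t7, $t7, 14 → $t7=722%14=8
rem $t2, $t2, 4 → $t2=19%4=3
or $t2, $t2, $t7 → $t2=3|8=11
and $t7, $t2, 7 → $t7=11&7=3
halt.

3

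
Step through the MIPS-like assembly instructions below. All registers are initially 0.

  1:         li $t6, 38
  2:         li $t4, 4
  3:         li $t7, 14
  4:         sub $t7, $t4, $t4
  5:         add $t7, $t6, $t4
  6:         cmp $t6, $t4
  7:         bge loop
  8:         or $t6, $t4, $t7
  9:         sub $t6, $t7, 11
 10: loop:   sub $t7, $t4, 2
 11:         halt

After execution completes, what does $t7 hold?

li $t6, 38 → $t6=38
li $t4, 4 → $t4=4
li $t7, 14 → $t7=14
sub $t7, $t4, $t4 → $t7=4-4=0
add $t7, $t6, $t4 → $t7=38+4=42
cmp $t6, $t4  (cmp 38,4)
bge loop: taken
sub $t7, $t4, 2 → $t7=4-2=2
halt.

2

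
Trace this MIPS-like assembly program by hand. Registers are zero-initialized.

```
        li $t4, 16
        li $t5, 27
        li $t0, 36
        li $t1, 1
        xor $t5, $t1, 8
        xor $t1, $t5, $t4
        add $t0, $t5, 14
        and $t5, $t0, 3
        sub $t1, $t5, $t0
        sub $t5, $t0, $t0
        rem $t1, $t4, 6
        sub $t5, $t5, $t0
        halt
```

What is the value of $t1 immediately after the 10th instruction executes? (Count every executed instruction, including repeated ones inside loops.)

-20

$t4=16
$t5=27
$t0=36
$t1=1
$t5=1^8=9
$t1=9^16=25
$t0=9+14=23
$t5=23&3=3
$t1=3-23=-20
$t5=23-23=0
After step 10: $t1 = -20.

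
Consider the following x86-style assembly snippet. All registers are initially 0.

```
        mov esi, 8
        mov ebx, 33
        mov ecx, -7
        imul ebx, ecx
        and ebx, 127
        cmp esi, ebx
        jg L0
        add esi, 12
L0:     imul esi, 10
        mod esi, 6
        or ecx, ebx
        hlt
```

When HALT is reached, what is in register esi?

2

mov esi, 8 → esi=8
mov ebx, 33 → ebx=33
mov ecx, -7 → ecx=-7
imul ebx, ecx → ebx=33*(-7)=-231
and ebx, 127 → ebx=(-231)&127=25
cmp esi, ebx  (cmp 8,25)
jg L0: not taken
add esi, 12 → esi=8+12=20
imul esi, 10 → esi=20*10=200
mod esi, 6 → esi=200%6=2
or ecx, ebx → ecx=(-7)|25=-7
halt.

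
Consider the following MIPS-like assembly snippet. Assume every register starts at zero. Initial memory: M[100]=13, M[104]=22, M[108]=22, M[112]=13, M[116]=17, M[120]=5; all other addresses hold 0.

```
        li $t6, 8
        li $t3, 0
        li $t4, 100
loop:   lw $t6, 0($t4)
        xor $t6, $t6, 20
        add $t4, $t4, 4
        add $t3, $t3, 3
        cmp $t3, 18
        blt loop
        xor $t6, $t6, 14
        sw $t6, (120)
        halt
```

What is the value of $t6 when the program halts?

after li $t6, 8: $t6=8
after li $t3, 0: $t3=0
after li $t4, 100: $t4=100
after lw $t6, 0($t4): $t6=M[100]=13
after xor $t6, $t6, 20: $t6=13^20=25
after add $t4, $t4, 4: $t4=100+4=104
after add $t3, $t3, 3: $t3=0+3=3
cmp $t3, 18  (cmp 3,18)
blt loop: taken
after lw $t6, 0($t4): $t6=M[104]=22
after xor $t6, $t6, 20: $t6=22^20=2
after add $t4, $t4, 4: $t4=104+4=108
after add $t3, $t3, 3: $t3=3+3=6
cmp $t3, 18  (cmp 6,18)
blt loop: taken
after lw $t6, 0($t4): $t6=M[108]=22
after xor $t6, $t6, 20: $t6=22^20=2
after add $t4, $t4, 4: $t4=108+4=112
after add $t3, $t3, 3: $t3=6+3=9
cmp $t3, 18  (cmp 9,18)
blt loop: taken
after lw $t6, 0($t4): $t6=M[112]=13
after xor $t6, $t6, 20: $t6=13^20=25
after add $t4, $t4, 4: $t4=112+4=116
after add $t3, $t3, 3: $t3=9+3=12
cmp $t3, 18  (cmp 12,18)
blt loop: taken
after lw $t6, 0($t4): $t6=M[116]=17
after xor $t6, $t6, 20: $t6=17^20=5
after add $t4, $t4, 4: $t4=116+4=120
after add $t3, $t3, 3: $t3=12+3=15
cmp $t3, 18  (cmp 15,18)
blt loop: taken
after lw $t6, 0($t4): $t6=M[120]=5
after xor $t6, $t6, 20: $t6=5^20=17
after add $t4, $t4, 4: $t4=120+4=124
after add $t3, $t3, 3: $t3=15+3=18
cmp $t3, 18  (cmp 18,18)
blt loop: not taken
after xor $t6, $t6, 14: $t6=17^14=31
sw $t6, (120) → M[120]=31
halt.

31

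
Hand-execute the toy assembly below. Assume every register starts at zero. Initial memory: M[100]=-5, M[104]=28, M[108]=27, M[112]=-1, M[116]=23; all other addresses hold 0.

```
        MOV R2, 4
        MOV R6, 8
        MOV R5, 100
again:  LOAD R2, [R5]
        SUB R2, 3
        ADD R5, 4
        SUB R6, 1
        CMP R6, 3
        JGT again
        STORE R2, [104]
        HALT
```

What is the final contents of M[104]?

R2=4
R6=8
R5=100
R2=M[100]=-5
R2=(-5)-3=-8
R5=100+4=104
R6=8-1=7
CMP R6, 3  (cmp 7,3)
JGT again: taken
R2=M[104]=28
R2=28-3=25
R5=104+4=108
R6=7-1=6
CMP R6, 3  (cmp 6,3)
JGT again: taken
R2=M[108]=27
R2=27-3=24
R5=108+4=112
R6=6-1=5
CMP R6, 3  (cmp 5,3)
JGT again: taken
R2=M[112]=-1
R2=(-1)-3=-4
R5=112+4=116
R6=5-1=4
CMP R6, 3  (cmp 4,3)
JGT again: taken
R2=M[116]=23
R2=23-3=20
R5=116+4=120
R6=4-1=3
CMP R6, 3  (cmp 3,3)
JGT again: not taken
STORE R2, [104] → M[104]=20
halt.

20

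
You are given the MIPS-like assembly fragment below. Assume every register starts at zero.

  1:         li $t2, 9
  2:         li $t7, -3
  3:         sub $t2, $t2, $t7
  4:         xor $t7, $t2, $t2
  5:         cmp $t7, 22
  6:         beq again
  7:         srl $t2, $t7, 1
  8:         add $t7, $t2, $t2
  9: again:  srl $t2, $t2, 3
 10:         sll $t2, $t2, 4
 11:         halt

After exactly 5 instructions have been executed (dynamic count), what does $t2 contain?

$t2=9
$t7=-3
$t2=9-(-3)=12
$t7=12^12=0
cmp $t7, 22  (cmp 0,22)
After step 5: $t2 = 12.

12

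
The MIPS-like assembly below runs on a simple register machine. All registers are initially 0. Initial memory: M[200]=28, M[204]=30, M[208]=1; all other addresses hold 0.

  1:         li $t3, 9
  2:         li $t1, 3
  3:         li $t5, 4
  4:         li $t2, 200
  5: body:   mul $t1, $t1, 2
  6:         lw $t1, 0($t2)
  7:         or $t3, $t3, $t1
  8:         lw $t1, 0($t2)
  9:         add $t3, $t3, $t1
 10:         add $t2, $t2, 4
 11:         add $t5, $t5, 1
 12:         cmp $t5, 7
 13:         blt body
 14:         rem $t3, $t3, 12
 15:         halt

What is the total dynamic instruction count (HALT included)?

$t3=9
$t1=3
$t5=4
$t2=200
$t1=3*2=6
$t1=M[200]=28
$t3=9|28=29
$t1=M[200]=28
$t3=29+28=57
$t2=200+4=204
$t5=4+1=5
cmp $t5, 7  (cmp 5,7)
blt body: taken
$t1=28*2=56
$t1=M[204]=30
$t3=57|30=63
$t1=M[204]=30
$t3=63+30=93
$t2=204+4=208
$t5=5+1=6
cmp $t5, 7  (cmp 6,7)
blt body: taken
$t1=30*2=60
$t1=M[208]=1
$t3=93|1=93
$t1=M[208]=1
$t3=93+1=94
$t2=208+4=212
$t5=6+1=7
cmp $t5, 7  (cmp 7,7)
blt body: not taken
$t3=94%12=10
halt.
Total executed instructions: 33.

33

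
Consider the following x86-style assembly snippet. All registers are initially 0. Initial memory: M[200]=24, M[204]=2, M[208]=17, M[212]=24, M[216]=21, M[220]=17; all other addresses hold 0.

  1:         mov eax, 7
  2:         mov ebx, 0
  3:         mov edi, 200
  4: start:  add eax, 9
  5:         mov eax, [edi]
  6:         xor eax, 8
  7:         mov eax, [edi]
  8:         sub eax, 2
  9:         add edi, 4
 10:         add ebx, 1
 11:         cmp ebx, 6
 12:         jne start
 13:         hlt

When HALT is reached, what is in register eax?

eax=7
ebx=0
edi=200
eax=7+9=16
eax=M[200]=24
eax=24^8=16
eax=M[200]=24
eax=24-2=22
edi=200+4=204
ebx=0+1=1
cmp ebx, 6  (cmp 1,6)
jne start: taken
eax=22+9=31
eax=M[204]=2
eax=2^8=10
eax=M[204]=2
eax=2-2=0
edi=204+4=208
ebx=1+1=2
cmp ebx, 6  (cmp 2,6)
jne start: taken
eax=0+9=9
eax=M[208]=17
eax=17^8=25
eax=M[208]=17
eax=17-2=15
edi=208+4=212
ebx=2+1=3
cmp ebx, 6  (cmp 3,6)
jne start: taken
eax=15+9=24
eax=M[212]=24
eax=24^8=16
eax=M[212]=24
eax=24-2=22
edi=212+4=216
ebx=3+1=4
cmp ebx, 6  (cmp 4,6)
jne start: taken
eax=22+9=31
eax=M[216]=21
eax=21^8=29
eax=M[216]=21
eax=21-2=19
edi=216+4=220
ebx=4+1=5
cmp ebx, 6  (cmp 5,6)
jne start: taken
eax=19+9=28
eax=M[220]=17
eax=17^8=25
eax=M[220]=17
eax=17-2=15
edi=220+4=224
ebx=5+1=6
cmp ebx, 6  (cmp 6,6)
jne start: not taken
halt.

15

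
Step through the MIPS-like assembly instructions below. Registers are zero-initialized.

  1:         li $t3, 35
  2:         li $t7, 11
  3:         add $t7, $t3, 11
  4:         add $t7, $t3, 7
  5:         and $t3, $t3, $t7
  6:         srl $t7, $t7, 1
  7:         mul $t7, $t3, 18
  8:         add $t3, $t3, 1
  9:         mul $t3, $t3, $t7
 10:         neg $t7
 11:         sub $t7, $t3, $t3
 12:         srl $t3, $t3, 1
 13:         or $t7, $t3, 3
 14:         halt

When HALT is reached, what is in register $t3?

after li $t3, 35: $t3=35
after li $t7, 11: $t7=11
after add $t7, $t3, 11: $t7=35+11=46
after add $t7, $t3, 7: $t7=35+7=42
after and $t3, $t3, $t7: $t3=35&42=34
after srl $t7, $t7, 1: $t7=42>>1=21
after mul $t7, $t3, 18: $t7=34*18=612
after add $t3, $t3, 1: $t3=34+1=35
after mul $t3, $t3, $t7: $t3=35*612=21420
after neg $t7: $t7=-(612)=-612
after sub $t7, $t3, $t3: $t7=21420-21420=0
after srl $t3, $t3, 1: $t3=21420>>1=10710
after or $t7, $t3, 3: $t7=10710|3=10711
halt.

10710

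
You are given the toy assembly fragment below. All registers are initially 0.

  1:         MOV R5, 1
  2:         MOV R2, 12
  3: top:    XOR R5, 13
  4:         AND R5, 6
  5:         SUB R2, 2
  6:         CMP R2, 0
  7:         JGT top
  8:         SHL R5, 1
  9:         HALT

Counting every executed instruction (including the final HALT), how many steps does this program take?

34

after MOV R5, 1: R5=1
after MOV R2, 12: R2=12
after XOR R5, 13: R5=1^13=12
after AND R5, 6: R5=12&6=4
after SUB R2, 2: R2=12-2=10
CMP R2, 0  (cmp 10,0)
JGT top: taken
after XOR R5, 13: R5=4^13=9
after AND R5, 6: R5=9&6=0
after SUB R2, 2: R2=10-2=8
CMP R2, 0  (cmp 8,0)
JGT top: taken
after XOR R5, 13: R5=0^13=13
after AND R5, 6: R5=13&6=4
after SUB R2, 2: R2=8-2=6
CMP R2, 0  (cmp 6,0)
JGT top: taken
after XOR R5, 13: R5=4^13=9
after AND R5, 6: R5=9&6=0
after SUB R2, 2: R2=6-2=4
CMP R2, 0  (cmp 4,0)
JGT top: taken
after XOR R5, 13: R5=0^13=13
after AND R5, 6: R5=13&6=4
after SUB R2, 2: R2=4-2=2
CMP R2, 0  (cmp 2,0)
JGT top: taken
after XOR R5, 13: R5=4^13=9
after AND R5, 6: R5=9&6=0
after SUB R2, 2: R2=2-2=0
CMP R2, 0  (cmp 0,0)
JGT top: not taken
after SHL R5, 1: R5=0<<1=0
halt.
Total executed instructions: 34.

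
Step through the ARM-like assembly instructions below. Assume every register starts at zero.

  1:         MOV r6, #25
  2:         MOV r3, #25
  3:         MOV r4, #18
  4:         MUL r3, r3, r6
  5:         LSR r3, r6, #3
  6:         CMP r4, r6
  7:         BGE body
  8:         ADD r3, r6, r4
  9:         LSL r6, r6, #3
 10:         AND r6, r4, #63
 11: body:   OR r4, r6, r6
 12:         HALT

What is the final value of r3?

after MOV r6, #25: r6=25
after MOV r3, #25: r3=25
after MOV r4, #18: r4=18
after MUL r3, r3, r6: r3=25*25=625
after LSR r3, r6, #3: r3=25>>3=3
CMP r4, r6  (cmp 18,25)
BGE body: not taken
after ADD r3, r6, r4: r3=25+18=43
after LSL r6, r6, #3: r6=25<<3=200
after AND r6, r4, #63: r6=18&63=18
after OR r4, r6, r6: r4=18|18=18
halt.

43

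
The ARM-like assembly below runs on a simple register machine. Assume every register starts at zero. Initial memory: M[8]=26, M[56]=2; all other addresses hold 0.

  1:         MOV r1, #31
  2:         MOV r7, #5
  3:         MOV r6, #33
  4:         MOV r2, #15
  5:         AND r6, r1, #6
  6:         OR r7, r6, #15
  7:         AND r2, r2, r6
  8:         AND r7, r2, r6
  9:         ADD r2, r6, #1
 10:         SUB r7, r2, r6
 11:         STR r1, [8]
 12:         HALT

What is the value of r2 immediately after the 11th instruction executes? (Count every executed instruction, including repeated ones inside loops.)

7

after MOV r1, #31: r1=31
after MOV r7, #5: r7=5
after MOV r6, #33: r6=33
after MOV r2, #15: r2=15
after AND r6, r1, #6: r6=31&6=6
after OR r7, r6, #15: r7=6|15=15
after AND r2, r2, r6: r2=15&6=6
after AND r7, r2, r6: r7=6&6=6
after ADD r2, r6, #1: r2=6+1=7
after SUB r7, r2, r6: r7=7-6=1
STR r1, [8] → M[8]=31
After step 11: r2 = 7.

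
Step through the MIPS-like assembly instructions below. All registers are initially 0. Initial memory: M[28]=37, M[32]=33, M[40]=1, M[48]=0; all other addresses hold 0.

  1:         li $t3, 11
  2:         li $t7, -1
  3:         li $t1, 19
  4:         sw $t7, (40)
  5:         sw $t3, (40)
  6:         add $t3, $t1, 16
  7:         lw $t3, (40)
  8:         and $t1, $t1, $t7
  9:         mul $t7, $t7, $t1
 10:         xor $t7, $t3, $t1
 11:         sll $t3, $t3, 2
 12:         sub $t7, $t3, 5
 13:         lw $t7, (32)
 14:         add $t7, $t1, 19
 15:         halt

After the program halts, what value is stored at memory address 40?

li $t3, 11 → $t3=11
li $t7, -1 → $t7=-1
li $t1, 19 → $t1=19
sw $t7, (40) → M[40]=-1
sw $t3, (40) → M[40]=11
add $t3, $t1, 16 → $t3=19+16=35
lw $t3, (40) → $t3=M[40]=11
and $t1, $t1, $t7 → $t1=19&(-1)=19
mul $t7, $t7, $t1 → $t7=(-1)*19=-19
xor $t7, $t3, $t1 → $t7=11^19=24
sll $t3, $t3, 2 → $t3=11<<2=44
sub $t7, $t3, 5 → $t7=44-5=39
lw $t7, (32) → $t7=M[32]=33
add $t7, $t1, 19 → $t7=19+19=38
halt.

11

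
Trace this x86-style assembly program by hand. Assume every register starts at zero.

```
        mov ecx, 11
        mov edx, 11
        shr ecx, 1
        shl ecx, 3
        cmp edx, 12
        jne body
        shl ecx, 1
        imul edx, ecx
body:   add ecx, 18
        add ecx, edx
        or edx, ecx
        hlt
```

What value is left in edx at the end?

79

ecx=11
edx=11
ecx=11>>1=5
ecx=5<<3=40
cmp edx, 12  (cmp 11,12)
jne body: taken
ecx=40+18=58
ecx=58+11=69
edx=11|69=79
halt.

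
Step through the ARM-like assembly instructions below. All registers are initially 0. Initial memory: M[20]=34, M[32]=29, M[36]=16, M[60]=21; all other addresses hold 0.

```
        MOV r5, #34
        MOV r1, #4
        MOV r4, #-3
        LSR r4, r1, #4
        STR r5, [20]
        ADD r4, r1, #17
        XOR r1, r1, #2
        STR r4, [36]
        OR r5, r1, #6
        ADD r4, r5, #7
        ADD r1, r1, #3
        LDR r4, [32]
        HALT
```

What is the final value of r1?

9

r5=34
r1=4
r4=-3
r4=4>>4=0
STR r5, [20] → M[20]=34
r4=4+17=21
r1=4^2=6
STR r4, [36] → M[36]=21
r5=6|6=6
r4=6+7=13
r1=6+3=9
r4=M[32]=29
halt.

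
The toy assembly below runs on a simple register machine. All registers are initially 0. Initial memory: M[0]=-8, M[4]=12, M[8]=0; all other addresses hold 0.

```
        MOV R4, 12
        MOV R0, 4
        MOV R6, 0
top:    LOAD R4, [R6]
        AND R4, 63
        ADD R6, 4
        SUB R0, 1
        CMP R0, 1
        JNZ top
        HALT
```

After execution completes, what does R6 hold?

12

R4=12
R0=4
R6=0
R4=M[0]=-8
R4=(-8)&63=56
R6=0+4=4
R0=4-1=3
CMP R0, 1  (cmp 3,1)
JNZ top: taken
R4=M[4]=12
R4=12&63=12
R6=4+4=8
R0=3-1=2
CMP R0, 1  (cmp 2,1)
JNZ top: taken
R4=M[8]=0
R4=0&63=0
R6=8+4=12
R0=2-1=1
CMP R0, 1  (cmp 1,1)
JNZ top: not taken
halt.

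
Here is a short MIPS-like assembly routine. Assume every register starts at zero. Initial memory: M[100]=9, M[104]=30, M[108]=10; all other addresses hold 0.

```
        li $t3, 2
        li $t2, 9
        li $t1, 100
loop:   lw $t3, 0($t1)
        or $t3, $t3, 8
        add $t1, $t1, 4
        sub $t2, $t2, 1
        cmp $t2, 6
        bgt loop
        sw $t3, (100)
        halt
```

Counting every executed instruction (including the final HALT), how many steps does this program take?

23

$t3=2
$t2=9
$t1=100
$t3=M[100]=9
$t3=9|8=9
$t1=100+4=104
$t2=9-1=8
cmp $t2, 6  (cmp 8,6)
bgt loop: taken
$t3=M[104]=30
$t3=30|8=30
$t1=104+4=108
$t2=8-1=7
cmp $t2, 6  (cmp 7,6)
bgt loop: taken
$t3=M[108]=10
$t3=10|8=10
$t1=108+4=112
$t2=7-1=6
cmp $t2, 6  (cmp 6,6)
bgt loop: not taken
sw $t3, (100) → M[100]=10
halt.
Total executed instructions: 23.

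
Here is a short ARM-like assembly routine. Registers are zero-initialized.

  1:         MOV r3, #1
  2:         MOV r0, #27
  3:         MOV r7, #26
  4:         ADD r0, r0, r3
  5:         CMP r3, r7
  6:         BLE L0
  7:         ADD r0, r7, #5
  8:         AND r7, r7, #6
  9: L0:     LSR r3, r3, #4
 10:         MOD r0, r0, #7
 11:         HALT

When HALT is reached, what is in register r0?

0

MOV r3, #1 → r3=1
MOV r0, #27 → r0=27
MOV r7, #26 → r7=26
ADD r0, r0, r3 → r0=27+1=28
CMP r3, r7  (cmp 1,26)
BLE L0: taken
LSR r3, r3, #4 → r3=1>>4=0
MOD r0, r0, #7 → r0=28%7=0
halt.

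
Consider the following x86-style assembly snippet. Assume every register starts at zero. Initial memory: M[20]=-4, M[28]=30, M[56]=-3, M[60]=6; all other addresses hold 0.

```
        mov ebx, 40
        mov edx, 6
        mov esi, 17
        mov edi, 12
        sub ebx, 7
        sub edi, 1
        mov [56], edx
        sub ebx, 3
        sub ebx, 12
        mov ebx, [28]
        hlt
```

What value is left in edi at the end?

11

ebx=40
edx=6
esi=17
edi=12
ebx=40-7=33
edi=12-1=11
mov [56], edx → M[56]=6
ebx=33-3=30
ebx=30-12=18
ebx=M[28]=30
halt.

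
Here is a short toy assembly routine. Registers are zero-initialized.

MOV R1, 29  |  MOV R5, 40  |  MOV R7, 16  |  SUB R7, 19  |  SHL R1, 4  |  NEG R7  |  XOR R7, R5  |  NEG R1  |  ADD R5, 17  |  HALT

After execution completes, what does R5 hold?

after MOV R1, 29: R1=29
after MOV R5, 40: R5=40
after MOV R7, 16: R7=16
after SUB R7, 19: R7=16-19=-3
after SHL R1, 4: R1=29<<4=464
after NEG R7: R7=-(-3)=3
after XOR R7, R5: R7=3^40=43
after NEG R1: R1=-(464)=-464
after ADD R5, 17: R5=40+17=57
halt.

57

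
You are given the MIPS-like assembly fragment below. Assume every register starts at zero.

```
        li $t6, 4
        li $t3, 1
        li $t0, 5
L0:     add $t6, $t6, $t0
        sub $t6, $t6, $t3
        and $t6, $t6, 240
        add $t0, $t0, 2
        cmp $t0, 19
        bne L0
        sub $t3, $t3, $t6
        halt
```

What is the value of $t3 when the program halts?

li $t6, 4 → $t6=4
li $t3, 1 → $t3=1
li $t0, 5 → $t0=5
add $t6, $t6, $t0 → $t6=4+5=9
sub $t6, $t6, $t3 → $t6=9-1=8
and $t6, $t6, 240 → $t6=8&240=0
add $t0, $t0, 2 → $t0=5+2=7
cmp $t0, 19  (cmp 7,19)
bne L0: taken
add $t6, $t6, $t0 → $t6=0+7=7
sub $t6, $t6, $t3 → $t6=7-1=6
and $t6, $t6, 240 → $t6=6&240=0
add $t0, $t0, 2 → $t0=7+2=9
cmp $t0, 19  (cmp 9,19)
bne L0: taken
add $t6, $t6, $t0 → $t6=0+9=9
sub $t6, $t6, $t3 → $t6=9-1=8
and $t6, $t6, 240 → $t6=8&240=0
add $t0, $t0, 2 → $t0=9+2=11
cmp $t0, 19  (cmp 11,19)
bne L0: taken
add $t6, $t6, $t0 → $t6=0+11=11
sub $t6, $t6, $t3 → $t6=11-1=10
and $t6, $t6, 240 → $t6=10&240=0
add $t0, $t0, 2 → $t0=11+2=13
cmp $t0, 19  (cmp 13,19)
bne L0: taken
add $t6, $t6, $t0 → $t6=0+13=13
sub $t6, $t6, $t3 → $t6=13-1=12
and $t6, $t6, 240 → $t6=12&240=0
add $t0, $t0, 2 → $t0=13+2=15
cmp $t0, 19  (cmp 15,19)
bne L0: taken
add $t6, $t6, $t0 → $t6=0+15=15
sub $t6, $t6, $t3 → $t6=15-1=14
and $t6, $t6, 240 → $t6=14&240=0
add $t0, $t0, 2 → $t0=15+2=17
cmp $t0, 19  (cmp 17,19)
bne L0: taken
add $t6, $t6, $t0 → $t6=0+17=17
sub $t6, $t6, $t3 → $t6=17-1=16
and $t6, $t6, 240 → $t6=16&240=16
add $t0, $t0, 2 → $t0=17+2=19
cmp $t0, 19  (cmp 19,19)
bne L0: not taken
sub $t3, $t3, $t6 → $t3=1-16=-15
halt.

-15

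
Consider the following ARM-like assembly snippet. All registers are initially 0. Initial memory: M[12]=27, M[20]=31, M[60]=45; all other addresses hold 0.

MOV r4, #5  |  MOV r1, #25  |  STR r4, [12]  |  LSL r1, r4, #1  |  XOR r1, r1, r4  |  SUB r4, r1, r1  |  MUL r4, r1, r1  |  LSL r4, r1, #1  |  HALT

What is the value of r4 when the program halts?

r4=5
r1=25
STR r4, [12] → M[12]=5
r1=5<<1=10
r1=10^5=15
r4=15-15=0
r4=15*15=225
r4=15<<1=30
halt.

30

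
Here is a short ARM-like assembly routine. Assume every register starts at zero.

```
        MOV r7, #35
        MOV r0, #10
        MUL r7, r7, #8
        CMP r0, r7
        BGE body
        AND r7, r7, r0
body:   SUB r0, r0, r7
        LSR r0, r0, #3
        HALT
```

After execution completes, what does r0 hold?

0

MOV r7, #35 → r7=35
MOV r0, #10 → r0=10
MUL r7, r7, #8 → r7=35*8=280
CMP r0, r7  (cmp 10,280)
BGE body: not taken
AND r7, r7, r0 → r7=280&10=8
SUB r0, r0, r7 → r0=10-8=2
LSR r0, r0, #3 → r0=2>>3=0
halt.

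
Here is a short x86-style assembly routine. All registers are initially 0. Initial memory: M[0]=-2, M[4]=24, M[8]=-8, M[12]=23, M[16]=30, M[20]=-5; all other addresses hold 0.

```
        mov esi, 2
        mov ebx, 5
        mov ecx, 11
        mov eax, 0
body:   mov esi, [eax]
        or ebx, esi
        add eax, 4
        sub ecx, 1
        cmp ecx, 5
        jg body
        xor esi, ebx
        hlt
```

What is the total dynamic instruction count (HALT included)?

esi=2
ebx=5
ecx=11
eax=0
esi=M[0]=-2
ebx=5|(-2)=-1
eax=0+4=4
ecx=11-1=10
cmp ecx, 5  (cmp 10,5)
jg body: taken
esi=M[4]=24
ebx=(-1)|24=-1
eax=4+4=8
ecx=10-1=9
cmp ecx, 5  (cmp 9,5)
jg body: taken
esi=M[8]=-8
ebx=(-1)|(-8)=-1
eax=8+4=12
ecx=9-1=8
cmp ecx, 5  (cmp 8,5)
jg body: taken
esi=M[12]=23
ebx=(-1)|23=-1
eax=12+4=16
ecx=8-1=7
cmp ecx, 5  (cmp 7,5)
jg body: taken
esi=M[16]=30
ebx=(-1)|30=-1
eax=16+4=20
ecx=7-1=6
cmp ecx, 5  (cmp 6,5)
jg body: taken
esi=M[20]=-5
ebx=(-1)|(-5)=-1
eax=20+4=24
ecx=6-1=5
cmp ecx, 5  (cmp 5,5)
jg body: not taken
esi=(-5)^(-1)=4
halt.
Total executed instructions: 42.

42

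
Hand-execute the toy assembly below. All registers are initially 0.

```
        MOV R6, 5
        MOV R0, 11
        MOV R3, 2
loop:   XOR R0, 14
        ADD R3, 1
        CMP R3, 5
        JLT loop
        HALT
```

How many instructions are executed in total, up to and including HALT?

R6=5
R0=11
R3=2
R0=11^14=5
R3=2+1=3
CMP R3, 5  (cmp 3,5)
JLT loop: taken
R0=5^14=11
R3=3+1=4
CMP R3, 5  (cmp 4,5)
JLT loop: taken
R0=11^14=5
R3=4+1=5
CMP R3, 5  (cmp 5,5)
JLT loop: not taken
halt.
Total executed instructions: 16.

16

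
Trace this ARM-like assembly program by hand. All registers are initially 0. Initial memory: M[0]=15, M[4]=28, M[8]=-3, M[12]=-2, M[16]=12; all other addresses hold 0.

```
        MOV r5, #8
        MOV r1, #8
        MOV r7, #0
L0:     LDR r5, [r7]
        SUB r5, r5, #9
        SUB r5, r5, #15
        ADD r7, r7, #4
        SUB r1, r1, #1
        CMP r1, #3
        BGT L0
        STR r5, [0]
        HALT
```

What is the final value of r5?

-12

MOV r5, #8 → r5=8
MOV r1, #8 → r1=8
MOV r7, #0 → r7=0
LDR r5, [r7] → r5=M[0]=15
SUB r5, r5, #9 → r5=15-9=6
SUB r5, r5, #15 → r5=6-15=-9
ADD r7, r7, #4 → r7=0+4=4
SUB r1, r1, #1 → r1=8-1=7
CMP r1, #3  (cmp 7,3)
BGT L0: taken
LDR r5, [r7] → r5=M[4]=28
SUB r5, r5, #9 → r5=28-9=19
SUB r5, r5, #15 → r5=19-15=4
ADD r7, r7, #4 → r7=4+4=8
SUB r1, r1, #1 → r1=7-1=6
CMP r1, #3  (cmp 6,3)
BGT L0: taken
LDR r5, [r7] → r5=M[8]=-3
SUB r5, r5, #9 → r5=(-3)-9=-12
SUB r5, r5, #15 → r5=(-12)-15=-27
ADD r7, r7, #4 → r7=8+4=12
SUB r1, r1, #1 → r1=6-1=5
CMP r1, #3  (cmp 5,3)
BGT L0: taken
LDR r5, [r7] → r5=M[12]=-2
SUB r5, r5, #9 → r5=(-2)-9=-11
SUB r5, r5, #15 → r5=(-11)-15=-26
ADD r7, r7, #4 → r7=12+4=16
SUB r1, r1, #1 → r1=5-1=4
CMP r1, #3  (cmp 4,3)
BGT L0: taken
LDR r5, [r7] → r5=M[16]=12
SUB r5, r5, #9 → r5=12-9=3
SUB r5, r5, #15 → r5=3-15=-12
ADD r7, r7, #4 → r7=16+4=20
SUB r1, r1, #1 → r1=4-1=3
CMP r1, #3  (cmp 3,3)
BGT L0: not taken
STR r5, [0] → M[0]=-12
halt.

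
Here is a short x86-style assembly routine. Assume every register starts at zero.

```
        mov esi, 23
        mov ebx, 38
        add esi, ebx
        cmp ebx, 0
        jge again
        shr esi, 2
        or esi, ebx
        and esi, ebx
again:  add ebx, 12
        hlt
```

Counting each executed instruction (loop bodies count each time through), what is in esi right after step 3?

esi=23
ebx=38
esi=23+38=61
After step 3: esi = 61.

61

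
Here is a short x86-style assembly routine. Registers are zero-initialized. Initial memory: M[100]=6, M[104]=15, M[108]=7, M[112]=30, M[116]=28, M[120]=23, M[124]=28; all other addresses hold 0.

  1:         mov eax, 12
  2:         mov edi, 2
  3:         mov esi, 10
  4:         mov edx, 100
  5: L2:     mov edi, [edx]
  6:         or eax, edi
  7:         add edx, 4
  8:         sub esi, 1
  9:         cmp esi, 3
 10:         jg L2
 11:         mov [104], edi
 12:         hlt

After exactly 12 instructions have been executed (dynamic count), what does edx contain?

mov eax, 12 → eax=12
mov edi, 2 → edi=2
mov esi, 10 → esi=10
mov edx, 100 → edx=100
mov edi, [edx] → edi=M[100]=6
or eax, edi → eax=12|6=14
add edx, 4 → edx=100+4=104
sub esi, 1 → esi=10-1=9
cmp esi, 3  (cmp 9,3)
jg L2: taken
mov edi, [edx] → edi=M[104]=15
or eax, edi → eax=14|15=15
After step 12: edx = 104.

104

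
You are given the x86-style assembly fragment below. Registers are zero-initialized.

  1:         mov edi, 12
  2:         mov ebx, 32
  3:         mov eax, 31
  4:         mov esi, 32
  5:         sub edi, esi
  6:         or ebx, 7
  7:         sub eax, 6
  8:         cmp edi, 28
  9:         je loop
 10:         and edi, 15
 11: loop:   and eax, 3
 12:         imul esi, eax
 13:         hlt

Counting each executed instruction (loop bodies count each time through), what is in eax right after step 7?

edi=12
ebx=32
eax=31
esi=32
edi=12-32=-20
ebx=32|7=39
eax=31-6=25
After step 7: eax = 25.

25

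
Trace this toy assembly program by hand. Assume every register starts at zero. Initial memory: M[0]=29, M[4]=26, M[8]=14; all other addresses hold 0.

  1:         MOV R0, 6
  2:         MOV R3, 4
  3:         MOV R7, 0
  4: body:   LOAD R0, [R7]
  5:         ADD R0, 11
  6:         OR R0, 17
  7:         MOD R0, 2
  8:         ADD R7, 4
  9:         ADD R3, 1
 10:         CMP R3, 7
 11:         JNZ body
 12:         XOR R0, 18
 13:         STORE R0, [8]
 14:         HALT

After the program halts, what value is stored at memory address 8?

R0=6
R3=4
R7=0
R0=M[0]=29
R0=29+11=40
R0=40|17=57
R0=57%2=1
R7=0+4=4
R3=4+1=5
CMP R3, 7  (cmp 5,7)
JNZ body: taken
R0=M[4]=26
R0=26+11=37
R0=37|17=53
R0=53%2=1
R7=4+4=8
R3=5+1=6
CMP R3, 7  (cmp 6,7)
JNZ body: taken
R0=M[8]=14
R0=14+11=25
R0=25|17=25
R0=25%2=1
R7=8+4=12
R3=6+1=7
CMP R3, 7  (cmp 7,7)
JNZ body: not taken
R0=1^18=19
STORE R0, [8] → M[8]=19
halt.

19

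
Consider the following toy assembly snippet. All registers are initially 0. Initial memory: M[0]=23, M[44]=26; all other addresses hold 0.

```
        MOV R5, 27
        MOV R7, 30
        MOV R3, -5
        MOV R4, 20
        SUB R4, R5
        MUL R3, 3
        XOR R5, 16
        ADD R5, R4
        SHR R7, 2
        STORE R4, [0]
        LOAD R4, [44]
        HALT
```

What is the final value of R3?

-15

after MOV R5, 27: R5=27
after MOV R7, 30: R7=30
after MOV R3, -5: R3=-5
after MOV R4, 20: R4=20
after SUB R4, R5: R4=20-27=-7
after MUL R3, 3: R3=(-5)*3=-15
after XOR R5, 16: R5=27^16=11
after ADD R5, R4: R5=11+(-7)=4
after SHR R7, 2: R7=30>>2=7
STORE R4, [0] → M[0]=-7
after LOAD R4, [44]: R4=M[44]=26
halt.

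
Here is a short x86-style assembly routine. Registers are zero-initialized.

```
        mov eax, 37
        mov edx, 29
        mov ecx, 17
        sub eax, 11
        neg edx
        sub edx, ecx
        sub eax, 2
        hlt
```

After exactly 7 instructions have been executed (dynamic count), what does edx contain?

-46

mov eax, 37 → eax=37
mov edx, 29 → edx=29
mov ecx, 17 → ecx=17
sub eax, 11 → eax=37-11=26
neg edx → edx=-(29)=-29
sub edx, ecx → edx=(-29)-17=-46
sub eax, 2 → eax=26-2=24
After step 7: edx = -46.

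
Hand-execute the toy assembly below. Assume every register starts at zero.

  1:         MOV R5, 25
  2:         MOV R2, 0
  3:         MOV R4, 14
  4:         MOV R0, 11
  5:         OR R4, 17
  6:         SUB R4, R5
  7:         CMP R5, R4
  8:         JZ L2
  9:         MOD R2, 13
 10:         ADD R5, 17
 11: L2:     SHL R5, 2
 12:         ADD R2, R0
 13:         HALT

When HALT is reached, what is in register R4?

R5=25
R2=0
R4=14
R0=11
R4=14|17=31
R4=31-25=6
CMP R5, R4  (cmp 25,6)
JZ L2: not taken
R2=0%13=0
R5=25+17=42
R5=42<<2=168
R2=0+11=11
halt.

6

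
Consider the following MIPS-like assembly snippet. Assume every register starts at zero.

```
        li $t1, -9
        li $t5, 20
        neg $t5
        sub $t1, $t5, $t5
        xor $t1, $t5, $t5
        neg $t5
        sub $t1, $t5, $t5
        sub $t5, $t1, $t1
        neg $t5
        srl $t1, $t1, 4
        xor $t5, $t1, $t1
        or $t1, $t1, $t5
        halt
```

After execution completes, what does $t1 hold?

li $t1, -9 → $t1=-9
li $t5, 20 → $t5=20
neg $t5 → $t5=-(20)=-20
sub $t1, $t5, $t5 → $t1=(-20)-(-20)=0
xor $t1, $t5, $t5 → $t1=(-20)^(-20)=0
neg $t5 → $t5=-(-20)=20
sub $t1, $t5, $t5 → $t1=20-20=0
sub $t5, $t1, $t1 → $t5=0-0=0
neg $t5 → $t5=-(0)=0
srl $t1, $t1, 4 → $t1=0>>4=0
xor $t5, $t1, $t1 → $t5=0^0=0
or $t1, $t1, $t5 → $t1=0|0=0
halt.

0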